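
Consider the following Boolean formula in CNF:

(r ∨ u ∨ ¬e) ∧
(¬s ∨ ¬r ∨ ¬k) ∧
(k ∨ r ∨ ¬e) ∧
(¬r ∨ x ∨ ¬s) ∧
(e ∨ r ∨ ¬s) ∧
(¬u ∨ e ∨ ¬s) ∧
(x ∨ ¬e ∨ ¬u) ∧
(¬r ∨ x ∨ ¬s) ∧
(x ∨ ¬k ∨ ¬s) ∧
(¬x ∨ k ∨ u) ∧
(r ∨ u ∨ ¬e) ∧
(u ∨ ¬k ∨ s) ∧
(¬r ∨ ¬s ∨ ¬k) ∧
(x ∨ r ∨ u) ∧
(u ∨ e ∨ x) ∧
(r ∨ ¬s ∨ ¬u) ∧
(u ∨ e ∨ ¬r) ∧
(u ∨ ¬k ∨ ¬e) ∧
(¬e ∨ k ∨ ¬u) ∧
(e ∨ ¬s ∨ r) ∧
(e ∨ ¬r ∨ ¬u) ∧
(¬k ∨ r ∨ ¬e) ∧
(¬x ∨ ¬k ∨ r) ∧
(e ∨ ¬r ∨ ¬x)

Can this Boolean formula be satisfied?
Yes

Yes, the formula is satisfiable.

One satisfying assignment is: u=True, r=False, s=False, x=False, e=False, k=False

Verification: With this assignment, all 24 clauses evaluate to true.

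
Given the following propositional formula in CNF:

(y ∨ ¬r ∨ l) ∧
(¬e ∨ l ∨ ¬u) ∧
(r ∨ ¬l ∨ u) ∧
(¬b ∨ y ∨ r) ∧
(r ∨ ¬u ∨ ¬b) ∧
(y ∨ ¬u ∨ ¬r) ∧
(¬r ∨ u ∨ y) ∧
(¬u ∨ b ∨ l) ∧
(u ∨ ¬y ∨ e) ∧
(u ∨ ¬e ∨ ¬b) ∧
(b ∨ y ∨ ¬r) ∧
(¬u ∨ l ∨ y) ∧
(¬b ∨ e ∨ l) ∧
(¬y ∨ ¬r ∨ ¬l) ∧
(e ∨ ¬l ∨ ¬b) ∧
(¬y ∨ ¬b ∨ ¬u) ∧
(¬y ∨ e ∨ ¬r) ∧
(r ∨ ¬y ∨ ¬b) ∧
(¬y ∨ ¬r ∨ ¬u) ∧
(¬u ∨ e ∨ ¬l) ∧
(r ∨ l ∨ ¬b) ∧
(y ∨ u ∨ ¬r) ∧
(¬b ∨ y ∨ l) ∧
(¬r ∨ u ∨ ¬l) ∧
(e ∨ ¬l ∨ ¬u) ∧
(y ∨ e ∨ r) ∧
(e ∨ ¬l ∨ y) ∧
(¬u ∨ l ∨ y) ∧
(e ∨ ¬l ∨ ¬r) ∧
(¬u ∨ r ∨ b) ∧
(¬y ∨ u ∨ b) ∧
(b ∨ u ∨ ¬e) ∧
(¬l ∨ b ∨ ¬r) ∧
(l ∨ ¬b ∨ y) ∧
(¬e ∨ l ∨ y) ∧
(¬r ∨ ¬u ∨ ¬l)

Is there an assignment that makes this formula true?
No

No, the formula is not satisfiable.

No assignment of truth values to the variables can make all 36 clauses true simultaneously.

The formula is UNSAT (unsatisfiable).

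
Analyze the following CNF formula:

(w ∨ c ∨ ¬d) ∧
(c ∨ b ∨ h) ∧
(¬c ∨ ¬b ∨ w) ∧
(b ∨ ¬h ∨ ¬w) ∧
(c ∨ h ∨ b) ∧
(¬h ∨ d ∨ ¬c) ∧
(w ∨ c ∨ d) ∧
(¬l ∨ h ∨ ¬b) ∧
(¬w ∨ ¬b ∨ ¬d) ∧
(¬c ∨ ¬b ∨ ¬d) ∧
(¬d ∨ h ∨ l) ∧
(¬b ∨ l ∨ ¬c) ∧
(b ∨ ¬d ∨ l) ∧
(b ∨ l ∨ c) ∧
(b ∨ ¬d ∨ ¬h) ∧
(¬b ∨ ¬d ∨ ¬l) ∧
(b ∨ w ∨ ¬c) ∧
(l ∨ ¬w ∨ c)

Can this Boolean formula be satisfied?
Yes

Yes, the formula is satisfiable.

One satisfying assignment is: w=True, l=False, d=False, h=False, c=True, b=False

Verification: With this assignment, all 18 clauses evaluate to true.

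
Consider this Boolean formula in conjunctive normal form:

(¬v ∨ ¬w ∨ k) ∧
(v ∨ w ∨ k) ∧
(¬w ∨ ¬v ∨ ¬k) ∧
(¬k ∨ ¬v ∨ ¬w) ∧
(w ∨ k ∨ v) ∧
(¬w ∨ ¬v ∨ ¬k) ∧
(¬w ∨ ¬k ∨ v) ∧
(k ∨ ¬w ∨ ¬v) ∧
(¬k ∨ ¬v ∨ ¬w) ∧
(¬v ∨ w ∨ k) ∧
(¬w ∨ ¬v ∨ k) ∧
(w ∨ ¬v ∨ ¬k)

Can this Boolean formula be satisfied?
Yes

Yes, the formula is satisfiable.

One satisfying assignment is: w=False, k=True, v=False

Verification: With this assignment, all 12 clauses evaluate to true.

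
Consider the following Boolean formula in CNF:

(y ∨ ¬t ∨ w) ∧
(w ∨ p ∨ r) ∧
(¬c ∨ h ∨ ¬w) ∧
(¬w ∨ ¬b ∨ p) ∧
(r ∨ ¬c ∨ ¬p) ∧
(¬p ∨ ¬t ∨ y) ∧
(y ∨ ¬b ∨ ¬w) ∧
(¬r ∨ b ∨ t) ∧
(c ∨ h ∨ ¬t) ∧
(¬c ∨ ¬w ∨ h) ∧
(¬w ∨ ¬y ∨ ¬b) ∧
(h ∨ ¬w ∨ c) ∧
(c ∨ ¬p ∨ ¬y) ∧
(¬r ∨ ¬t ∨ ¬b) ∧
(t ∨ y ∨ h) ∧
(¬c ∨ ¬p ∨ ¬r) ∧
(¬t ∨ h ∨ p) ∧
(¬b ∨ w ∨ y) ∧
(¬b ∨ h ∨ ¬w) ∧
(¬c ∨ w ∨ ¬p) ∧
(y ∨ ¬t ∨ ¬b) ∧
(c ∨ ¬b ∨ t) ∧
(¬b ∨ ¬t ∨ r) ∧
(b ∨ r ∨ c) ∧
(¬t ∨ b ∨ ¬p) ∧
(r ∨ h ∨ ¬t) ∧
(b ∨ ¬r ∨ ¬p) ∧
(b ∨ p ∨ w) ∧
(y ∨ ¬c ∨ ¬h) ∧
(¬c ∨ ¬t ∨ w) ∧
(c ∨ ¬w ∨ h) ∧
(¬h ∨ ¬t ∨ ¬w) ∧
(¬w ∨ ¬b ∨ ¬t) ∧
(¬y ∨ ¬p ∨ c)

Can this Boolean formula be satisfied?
Yes

Yes, the formula is satisfiable.

One satisfying assignment is: y=True, h=True, p=False, c=True, t=False, b=False, r=False, w=True

Verification: With this assignment, all 34 clauses evaluate to true.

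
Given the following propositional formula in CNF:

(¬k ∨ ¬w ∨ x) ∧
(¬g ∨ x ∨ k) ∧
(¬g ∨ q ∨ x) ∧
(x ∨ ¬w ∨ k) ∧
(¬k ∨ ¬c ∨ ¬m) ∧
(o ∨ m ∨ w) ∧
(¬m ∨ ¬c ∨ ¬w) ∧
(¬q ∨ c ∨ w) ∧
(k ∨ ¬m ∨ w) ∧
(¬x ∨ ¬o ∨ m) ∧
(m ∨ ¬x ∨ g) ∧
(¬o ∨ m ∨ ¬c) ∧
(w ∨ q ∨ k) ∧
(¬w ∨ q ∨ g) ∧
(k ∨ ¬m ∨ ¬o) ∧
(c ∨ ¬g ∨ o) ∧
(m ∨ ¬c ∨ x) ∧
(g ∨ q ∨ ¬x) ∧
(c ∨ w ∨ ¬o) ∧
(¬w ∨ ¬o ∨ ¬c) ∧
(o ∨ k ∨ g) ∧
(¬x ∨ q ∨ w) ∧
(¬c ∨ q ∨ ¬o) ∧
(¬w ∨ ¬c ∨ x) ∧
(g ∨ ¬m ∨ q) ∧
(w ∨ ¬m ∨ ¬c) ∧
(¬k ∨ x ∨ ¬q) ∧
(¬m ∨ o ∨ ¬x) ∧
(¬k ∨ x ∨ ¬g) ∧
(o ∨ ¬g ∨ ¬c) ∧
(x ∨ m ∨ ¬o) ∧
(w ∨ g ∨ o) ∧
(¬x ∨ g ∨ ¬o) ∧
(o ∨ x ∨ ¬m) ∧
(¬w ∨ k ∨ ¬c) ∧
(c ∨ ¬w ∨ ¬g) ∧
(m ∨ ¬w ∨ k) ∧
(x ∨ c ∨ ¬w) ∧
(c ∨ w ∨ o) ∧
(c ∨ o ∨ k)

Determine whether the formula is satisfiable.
No

No, the formula is not satisfiable.

No assignment of truth values to the variables can make all 40 clauses true simultaneously.

The formula is UNSAT (unsatisfiable).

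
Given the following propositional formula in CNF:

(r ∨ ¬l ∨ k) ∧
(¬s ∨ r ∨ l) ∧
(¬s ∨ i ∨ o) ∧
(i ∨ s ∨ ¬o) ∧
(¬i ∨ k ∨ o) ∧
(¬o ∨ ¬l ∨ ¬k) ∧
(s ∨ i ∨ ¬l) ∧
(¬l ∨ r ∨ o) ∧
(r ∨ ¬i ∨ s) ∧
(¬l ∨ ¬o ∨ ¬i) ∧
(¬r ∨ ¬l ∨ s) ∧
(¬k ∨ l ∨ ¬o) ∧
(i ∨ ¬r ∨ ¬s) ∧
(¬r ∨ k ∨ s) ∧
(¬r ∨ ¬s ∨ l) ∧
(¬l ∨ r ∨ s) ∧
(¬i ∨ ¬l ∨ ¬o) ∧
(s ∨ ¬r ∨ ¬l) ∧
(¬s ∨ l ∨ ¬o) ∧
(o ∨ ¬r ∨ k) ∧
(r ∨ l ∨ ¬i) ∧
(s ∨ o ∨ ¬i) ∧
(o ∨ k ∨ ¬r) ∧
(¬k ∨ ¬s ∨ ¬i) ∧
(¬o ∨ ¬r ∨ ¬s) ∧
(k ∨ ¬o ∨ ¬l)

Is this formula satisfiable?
Yes

Yes, the formula is satisfiable.

One satisfying assignment is: i=False, r=False, o=False, k=False, s=False, l=False

Verification: With this assignment, all 26 clauses evaluate to true.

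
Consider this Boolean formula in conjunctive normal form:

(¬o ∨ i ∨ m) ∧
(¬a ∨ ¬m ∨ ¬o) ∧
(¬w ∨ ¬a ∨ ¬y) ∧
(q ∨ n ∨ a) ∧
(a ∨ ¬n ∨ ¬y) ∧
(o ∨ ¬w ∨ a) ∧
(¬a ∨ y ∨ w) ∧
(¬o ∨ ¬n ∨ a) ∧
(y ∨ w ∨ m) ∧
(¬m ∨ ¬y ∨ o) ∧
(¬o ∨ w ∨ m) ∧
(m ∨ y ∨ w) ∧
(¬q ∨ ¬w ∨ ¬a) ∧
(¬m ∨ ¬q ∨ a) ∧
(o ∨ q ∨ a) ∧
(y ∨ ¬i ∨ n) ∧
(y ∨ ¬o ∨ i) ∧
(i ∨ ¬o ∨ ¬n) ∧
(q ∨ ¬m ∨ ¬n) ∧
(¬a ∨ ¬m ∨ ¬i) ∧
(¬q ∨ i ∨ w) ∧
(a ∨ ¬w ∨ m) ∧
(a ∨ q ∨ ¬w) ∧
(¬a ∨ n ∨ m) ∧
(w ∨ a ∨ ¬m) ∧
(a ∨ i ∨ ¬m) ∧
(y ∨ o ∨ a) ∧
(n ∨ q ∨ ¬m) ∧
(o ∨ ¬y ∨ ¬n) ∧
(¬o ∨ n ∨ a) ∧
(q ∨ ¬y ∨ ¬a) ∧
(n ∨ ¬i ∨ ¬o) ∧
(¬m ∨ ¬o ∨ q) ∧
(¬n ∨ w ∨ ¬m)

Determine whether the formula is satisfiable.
Yes

Yes, the formula is satisfiable.

One satisfying assignment is: n=True, q=False, o=False, y=False, w=True, a=True, i=False, m=False

Verification: With this assignment, all 34 clauses evaluate to true.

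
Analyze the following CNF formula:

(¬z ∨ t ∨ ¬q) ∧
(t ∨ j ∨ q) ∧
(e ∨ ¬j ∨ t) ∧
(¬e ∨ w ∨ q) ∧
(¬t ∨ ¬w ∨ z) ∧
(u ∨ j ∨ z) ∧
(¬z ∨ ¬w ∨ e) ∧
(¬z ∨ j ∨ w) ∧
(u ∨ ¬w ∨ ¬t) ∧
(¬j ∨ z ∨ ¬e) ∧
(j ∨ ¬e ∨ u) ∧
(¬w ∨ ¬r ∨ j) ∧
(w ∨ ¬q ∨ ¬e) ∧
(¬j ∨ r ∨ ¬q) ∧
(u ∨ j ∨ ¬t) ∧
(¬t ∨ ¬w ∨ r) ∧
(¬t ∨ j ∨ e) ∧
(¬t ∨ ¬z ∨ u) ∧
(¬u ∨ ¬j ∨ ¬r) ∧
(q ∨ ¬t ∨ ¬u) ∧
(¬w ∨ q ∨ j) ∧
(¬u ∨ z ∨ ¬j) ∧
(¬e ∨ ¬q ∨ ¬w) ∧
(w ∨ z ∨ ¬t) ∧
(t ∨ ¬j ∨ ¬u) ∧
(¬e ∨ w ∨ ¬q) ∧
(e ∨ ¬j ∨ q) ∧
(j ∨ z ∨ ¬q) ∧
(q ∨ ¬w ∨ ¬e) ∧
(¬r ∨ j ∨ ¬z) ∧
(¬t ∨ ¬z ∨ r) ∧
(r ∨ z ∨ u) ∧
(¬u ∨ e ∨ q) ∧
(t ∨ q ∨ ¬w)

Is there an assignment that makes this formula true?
No

No, the formula is not satisfiable.

No assignment of truth values to the variables can make all 34 clauses true simultaneously.

The formula is UNSAT (unsatisfiable).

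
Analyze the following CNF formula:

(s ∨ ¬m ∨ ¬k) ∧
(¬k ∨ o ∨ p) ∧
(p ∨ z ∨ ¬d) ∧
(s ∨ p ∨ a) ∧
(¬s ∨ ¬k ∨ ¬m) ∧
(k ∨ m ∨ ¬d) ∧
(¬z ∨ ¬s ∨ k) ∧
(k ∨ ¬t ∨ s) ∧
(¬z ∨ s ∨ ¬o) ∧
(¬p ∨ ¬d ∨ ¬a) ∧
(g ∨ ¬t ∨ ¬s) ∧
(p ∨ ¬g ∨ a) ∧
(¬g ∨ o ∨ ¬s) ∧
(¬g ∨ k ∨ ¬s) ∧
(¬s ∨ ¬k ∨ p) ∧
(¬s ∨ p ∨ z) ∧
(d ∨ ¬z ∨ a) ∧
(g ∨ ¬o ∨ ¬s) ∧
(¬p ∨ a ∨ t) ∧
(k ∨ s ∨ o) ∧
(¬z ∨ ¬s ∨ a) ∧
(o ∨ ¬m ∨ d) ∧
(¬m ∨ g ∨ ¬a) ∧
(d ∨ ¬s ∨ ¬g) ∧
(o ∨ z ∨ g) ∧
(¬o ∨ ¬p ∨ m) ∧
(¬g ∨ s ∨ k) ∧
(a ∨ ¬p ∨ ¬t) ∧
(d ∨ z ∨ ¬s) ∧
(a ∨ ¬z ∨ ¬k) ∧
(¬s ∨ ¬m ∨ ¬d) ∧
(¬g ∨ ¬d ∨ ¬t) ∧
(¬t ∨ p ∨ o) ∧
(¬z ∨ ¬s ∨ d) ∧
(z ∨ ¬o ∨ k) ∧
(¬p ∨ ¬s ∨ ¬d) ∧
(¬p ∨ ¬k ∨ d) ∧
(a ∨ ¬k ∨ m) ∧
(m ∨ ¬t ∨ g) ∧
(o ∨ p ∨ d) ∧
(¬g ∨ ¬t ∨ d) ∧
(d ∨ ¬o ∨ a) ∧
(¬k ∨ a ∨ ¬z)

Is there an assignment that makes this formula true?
Yes

Yes, the formula is satisfiable.

One satisfying assignment is: t=False, o=True, s=False, d=False, p=False, z=False, a=True, k=True, g=False, m=False

Verification: With this assignment, all 43 clauses evaluate to true.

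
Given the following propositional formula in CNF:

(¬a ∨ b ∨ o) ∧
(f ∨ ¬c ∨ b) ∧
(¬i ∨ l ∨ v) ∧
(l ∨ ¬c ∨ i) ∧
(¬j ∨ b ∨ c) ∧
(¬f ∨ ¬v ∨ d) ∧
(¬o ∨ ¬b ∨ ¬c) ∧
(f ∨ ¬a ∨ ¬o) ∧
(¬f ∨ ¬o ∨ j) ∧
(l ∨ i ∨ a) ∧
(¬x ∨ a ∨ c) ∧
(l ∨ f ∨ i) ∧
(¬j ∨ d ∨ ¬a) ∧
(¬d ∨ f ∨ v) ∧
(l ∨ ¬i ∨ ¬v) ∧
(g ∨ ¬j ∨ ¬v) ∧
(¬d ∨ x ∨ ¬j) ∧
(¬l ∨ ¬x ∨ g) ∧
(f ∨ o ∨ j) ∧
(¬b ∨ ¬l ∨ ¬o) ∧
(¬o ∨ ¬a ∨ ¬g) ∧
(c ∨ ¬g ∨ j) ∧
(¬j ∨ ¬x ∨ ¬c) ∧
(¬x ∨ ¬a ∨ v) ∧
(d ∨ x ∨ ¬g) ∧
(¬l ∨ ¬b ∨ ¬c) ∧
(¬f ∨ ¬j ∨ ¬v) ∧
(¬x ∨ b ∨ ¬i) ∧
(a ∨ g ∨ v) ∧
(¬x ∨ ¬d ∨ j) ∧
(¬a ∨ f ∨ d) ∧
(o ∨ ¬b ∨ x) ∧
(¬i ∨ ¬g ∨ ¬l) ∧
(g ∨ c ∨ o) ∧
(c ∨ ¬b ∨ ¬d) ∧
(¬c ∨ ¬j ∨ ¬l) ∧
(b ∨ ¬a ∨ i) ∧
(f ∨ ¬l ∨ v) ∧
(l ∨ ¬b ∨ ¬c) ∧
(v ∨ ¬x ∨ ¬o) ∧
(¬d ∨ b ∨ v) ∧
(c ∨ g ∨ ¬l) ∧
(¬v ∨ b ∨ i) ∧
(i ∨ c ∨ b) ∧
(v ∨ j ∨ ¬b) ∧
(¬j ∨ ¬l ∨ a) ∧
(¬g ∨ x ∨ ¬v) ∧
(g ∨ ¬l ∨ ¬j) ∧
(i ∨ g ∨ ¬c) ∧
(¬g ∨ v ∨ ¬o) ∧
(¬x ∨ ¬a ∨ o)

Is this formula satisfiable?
Yes

Yes, the formula is satisfiable.

One satisfying assignment is: x=True, g=True, f=True, j=False, a=False, l=True, d=False, o=False, i=False, b=False, c=True, v=False

Verification: With this assignment, all 51 clauses evaluate to true.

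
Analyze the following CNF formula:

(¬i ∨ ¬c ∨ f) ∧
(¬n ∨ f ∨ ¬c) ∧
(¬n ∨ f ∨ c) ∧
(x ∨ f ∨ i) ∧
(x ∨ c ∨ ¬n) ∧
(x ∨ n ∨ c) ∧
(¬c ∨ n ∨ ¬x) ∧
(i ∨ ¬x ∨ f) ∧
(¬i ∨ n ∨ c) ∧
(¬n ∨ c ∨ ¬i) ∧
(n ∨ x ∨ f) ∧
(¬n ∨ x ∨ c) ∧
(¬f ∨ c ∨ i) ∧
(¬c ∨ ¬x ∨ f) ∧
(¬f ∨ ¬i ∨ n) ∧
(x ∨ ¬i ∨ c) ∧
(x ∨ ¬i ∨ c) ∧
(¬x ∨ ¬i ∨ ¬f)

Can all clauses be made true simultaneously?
Yes

Yes, the formula is satisfiable.

One satisfying assignment is: i=False, c=True, x=False, f=True, n=False

Verification: With this assignment, all 18 clauses evaluate to true.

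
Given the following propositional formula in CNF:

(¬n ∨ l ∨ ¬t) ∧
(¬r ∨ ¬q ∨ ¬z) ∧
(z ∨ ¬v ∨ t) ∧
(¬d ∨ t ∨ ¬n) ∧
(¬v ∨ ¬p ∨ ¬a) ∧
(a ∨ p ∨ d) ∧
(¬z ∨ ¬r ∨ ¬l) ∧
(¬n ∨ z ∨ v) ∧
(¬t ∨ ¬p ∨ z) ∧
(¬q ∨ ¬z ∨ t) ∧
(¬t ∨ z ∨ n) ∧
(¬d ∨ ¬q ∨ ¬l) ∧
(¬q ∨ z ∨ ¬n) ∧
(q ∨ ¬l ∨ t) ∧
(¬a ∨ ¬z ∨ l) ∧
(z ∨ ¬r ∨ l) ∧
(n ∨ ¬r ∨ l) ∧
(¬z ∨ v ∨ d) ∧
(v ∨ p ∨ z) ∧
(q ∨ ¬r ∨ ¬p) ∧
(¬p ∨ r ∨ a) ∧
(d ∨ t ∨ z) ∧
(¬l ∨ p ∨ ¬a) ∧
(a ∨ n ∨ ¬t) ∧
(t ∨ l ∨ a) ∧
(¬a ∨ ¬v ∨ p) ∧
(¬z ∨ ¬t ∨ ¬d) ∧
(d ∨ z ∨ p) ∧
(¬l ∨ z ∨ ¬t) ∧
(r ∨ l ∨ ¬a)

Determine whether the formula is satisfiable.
No

No, the formula is not satisfiable.

No assignment of truth values to the variables can make all 30 clauses true simultaneously.

The formula is UNSAT (unsatisfiable).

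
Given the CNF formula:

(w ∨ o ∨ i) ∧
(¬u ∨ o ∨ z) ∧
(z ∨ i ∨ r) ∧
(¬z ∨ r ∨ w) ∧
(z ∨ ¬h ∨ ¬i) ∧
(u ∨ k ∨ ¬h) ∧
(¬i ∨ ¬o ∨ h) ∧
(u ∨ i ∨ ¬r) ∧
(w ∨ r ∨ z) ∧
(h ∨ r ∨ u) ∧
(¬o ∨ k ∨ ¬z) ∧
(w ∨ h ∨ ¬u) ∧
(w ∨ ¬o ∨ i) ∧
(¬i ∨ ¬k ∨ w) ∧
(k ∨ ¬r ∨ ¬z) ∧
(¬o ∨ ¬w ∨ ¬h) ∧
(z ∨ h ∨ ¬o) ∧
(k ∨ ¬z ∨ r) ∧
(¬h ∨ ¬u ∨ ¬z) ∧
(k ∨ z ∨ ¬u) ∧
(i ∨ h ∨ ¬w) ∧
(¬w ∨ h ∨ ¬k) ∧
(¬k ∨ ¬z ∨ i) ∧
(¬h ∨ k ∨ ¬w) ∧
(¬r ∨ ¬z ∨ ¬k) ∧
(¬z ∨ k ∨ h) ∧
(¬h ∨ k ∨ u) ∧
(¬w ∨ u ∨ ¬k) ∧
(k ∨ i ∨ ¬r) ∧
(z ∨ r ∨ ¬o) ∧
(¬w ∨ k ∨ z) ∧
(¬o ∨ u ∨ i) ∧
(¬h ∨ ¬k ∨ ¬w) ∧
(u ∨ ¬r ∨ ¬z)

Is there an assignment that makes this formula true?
Yes

Yes, the formula is satisfiable.

One satisfying assignment is: h=False, w=False, u=False, i=True, z=False, k=False, o=False, r=True

Verification: With this assignment, all 34 clauses evaluate to true.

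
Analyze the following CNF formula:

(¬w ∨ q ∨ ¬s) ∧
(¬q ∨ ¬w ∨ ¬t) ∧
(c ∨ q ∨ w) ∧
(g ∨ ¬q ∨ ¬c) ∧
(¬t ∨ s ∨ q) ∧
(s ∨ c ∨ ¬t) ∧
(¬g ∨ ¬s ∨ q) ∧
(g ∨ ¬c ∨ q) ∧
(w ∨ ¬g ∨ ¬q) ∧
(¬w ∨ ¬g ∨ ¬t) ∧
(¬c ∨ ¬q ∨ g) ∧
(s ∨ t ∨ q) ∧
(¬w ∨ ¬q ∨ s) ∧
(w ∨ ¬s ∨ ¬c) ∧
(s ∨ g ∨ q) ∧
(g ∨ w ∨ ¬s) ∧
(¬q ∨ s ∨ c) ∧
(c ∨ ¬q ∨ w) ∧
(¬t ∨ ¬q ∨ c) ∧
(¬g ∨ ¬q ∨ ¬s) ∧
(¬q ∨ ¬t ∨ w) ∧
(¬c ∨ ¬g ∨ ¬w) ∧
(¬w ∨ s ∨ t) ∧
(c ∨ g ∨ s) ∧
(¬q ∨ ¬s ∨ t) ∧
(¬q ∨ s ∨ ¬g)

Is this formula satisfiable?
No

No, the formula is not satisfiable.

No assignment of truth values to the variables can make all 26 clauses true simultaneously.

The formula is UNSAT (unsatisfiable).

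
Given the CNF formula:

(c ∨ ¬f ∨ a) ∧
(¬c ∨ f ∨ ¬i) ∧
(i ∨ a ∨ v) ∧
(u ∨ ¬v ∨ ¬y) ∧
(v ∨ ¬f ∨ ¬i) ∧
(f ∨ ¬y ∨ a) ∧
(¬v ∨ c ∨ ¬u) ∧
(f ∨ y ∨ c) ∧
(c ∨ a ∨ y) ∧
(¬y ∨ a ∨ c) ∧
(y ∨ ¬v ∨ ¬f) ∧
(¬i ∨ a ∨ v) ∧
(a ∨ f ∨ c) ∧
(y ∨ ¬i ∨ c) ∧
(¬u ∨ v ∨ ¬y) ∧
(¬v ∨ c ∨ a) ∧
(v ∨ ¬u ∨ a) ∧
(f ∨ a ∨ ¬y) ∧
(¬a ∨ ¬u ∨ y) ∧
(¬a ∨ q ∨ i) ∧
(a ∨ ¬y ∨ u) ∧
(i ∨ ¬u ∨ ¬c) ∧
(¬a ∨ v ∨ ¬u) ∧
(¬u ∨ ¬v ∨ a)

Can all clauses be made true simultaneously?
Yes

Yes, the formula is satisfiable.

One satisfying assignment is: y=False, v=True, a=False, c=True, q=False, u=False, i=False, f=False

Verification: With this assignment, all 24 clauses evaluate to true.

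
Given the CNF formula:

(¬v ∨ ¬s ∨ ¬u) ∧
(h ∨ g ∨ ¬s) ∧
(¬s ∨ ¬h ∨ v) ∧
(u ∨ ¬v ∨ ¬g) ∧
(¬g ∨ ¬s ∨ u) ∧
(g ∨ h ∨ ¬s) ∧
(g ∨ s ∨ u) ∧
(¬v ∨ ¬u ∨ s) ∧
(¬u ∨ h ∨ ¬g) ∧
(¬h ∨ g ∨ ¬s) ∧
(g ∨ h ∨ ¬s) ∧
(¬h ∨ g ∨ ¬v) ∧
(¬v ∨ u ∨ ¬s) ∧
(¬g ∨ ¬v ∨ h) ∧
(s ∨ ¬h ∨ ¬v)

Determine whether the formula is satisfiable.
Yes

Yes, the formula is satisfiable.

One satisfying assignment is: g=True, h=False, u=False, v=False, s=False

Verification: With this assignment, all 15 clauses evaluate to true.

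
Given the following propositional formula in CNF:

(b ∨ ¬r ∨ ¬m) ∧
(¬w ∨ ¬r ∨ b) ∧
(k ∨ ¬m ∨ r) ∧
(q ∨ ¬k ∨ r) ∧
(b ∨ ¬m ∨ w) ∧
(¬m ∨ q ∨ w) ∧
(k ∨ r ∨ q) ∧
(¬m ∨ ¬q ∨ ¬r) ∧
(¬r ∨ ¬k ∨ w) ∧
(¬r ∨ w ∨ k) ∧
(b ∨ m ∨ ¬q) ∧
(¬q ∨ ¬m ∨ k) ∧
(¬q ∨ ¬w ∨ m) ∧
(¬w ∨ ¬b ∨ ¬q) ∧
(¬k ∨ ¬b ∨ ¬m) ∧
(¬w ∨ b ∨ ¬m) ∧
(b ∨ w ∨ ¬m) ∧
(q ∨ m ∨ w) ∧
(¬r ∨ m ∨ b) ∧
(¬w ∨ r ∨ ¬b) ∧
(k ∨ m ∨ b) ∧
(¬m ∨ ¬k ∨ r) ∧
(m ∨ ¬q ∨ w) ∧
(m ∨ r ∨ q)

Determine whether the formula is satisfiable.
Yes

Yes, the formula is satisfiable.

One satisfying assignment is: r=True, b=True, m=False, k=False, w=True, q=False

Verification: With this assignment, all 24 clauses evaluate to true.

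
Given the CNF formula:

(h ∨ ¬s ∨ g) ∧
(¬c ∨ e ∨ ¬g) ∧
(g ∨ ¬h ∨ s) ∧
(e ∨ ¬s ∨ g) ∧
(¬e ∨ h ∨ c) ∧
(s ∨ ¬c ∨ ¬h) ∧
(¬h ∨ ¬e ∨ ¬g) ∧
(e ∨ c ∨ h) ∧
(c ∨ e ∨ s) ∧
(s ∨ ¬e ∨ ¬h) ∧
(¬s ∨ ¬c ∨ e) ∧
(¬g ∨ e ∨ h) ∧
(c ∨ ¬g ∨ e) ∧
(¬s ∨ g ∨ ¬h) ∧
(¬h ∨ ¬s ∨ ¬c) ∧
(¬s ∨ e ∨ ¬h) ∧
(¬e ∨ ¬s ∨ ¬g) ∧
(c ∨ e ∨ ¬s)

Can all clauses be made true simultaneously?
Yes

Yes, the formula is satisfiable.

One satisfying assignment is: s=False, g=False, e=True, c=True, h=False

Verification: With this assignment, all 18 clauses evaluate to true.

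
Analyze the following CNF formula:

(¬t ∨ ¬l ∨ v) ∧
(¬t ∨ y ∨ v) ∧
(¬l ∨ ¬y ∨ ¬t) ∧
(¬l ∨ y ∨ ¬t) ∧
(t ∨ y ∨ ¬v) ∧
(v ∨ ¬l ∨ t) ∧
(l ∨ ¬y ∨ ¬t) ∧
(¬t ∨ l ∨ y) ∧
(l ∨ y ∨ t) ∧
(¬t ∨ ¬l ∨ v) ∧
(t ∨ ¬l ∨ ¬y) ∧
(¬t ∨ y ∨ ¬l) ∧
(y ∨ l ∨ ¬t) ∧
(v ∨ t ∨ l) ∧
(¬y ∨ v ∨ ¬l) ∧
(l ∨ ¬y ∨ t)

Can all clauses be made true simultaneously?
No

No, the formula is not satisfiable.

No assignment of truth values to the variables can make all 16 clauses true simultaneously.

The formula is UNSAT (unsatisfiable).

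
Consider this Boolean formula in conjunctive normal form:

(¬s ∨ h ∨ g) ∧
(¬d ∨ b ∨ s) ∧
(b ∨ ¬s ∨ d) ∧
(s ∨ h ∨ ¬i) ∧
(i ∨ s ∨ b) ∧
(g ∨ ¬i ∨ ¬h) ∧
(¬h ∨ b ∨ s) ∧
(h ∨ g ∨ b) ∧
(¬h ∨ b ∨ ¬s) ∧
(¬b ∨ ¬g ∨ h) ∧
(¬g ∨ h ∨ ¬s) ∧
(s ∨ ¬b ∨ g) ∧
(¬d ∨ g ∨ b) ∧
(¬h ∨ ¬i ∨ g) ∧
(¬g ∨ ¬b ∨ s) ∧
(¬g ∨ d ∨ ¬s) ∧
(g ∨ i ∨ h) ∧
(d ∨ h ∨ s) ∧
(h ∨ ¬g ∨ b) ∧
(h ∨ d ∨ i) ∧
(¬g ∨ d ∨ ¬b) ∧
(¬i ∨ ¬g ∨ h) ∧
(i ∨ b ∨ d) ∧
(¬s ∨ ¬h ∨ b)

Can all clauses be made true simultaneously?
Yes

Yes, the formula is satisfiable.

One satisfying assignment is: i=False, d=False, s=True, b=True, h=True, g=False

Verification: With this assignment, all 24 clauses evaluate to true.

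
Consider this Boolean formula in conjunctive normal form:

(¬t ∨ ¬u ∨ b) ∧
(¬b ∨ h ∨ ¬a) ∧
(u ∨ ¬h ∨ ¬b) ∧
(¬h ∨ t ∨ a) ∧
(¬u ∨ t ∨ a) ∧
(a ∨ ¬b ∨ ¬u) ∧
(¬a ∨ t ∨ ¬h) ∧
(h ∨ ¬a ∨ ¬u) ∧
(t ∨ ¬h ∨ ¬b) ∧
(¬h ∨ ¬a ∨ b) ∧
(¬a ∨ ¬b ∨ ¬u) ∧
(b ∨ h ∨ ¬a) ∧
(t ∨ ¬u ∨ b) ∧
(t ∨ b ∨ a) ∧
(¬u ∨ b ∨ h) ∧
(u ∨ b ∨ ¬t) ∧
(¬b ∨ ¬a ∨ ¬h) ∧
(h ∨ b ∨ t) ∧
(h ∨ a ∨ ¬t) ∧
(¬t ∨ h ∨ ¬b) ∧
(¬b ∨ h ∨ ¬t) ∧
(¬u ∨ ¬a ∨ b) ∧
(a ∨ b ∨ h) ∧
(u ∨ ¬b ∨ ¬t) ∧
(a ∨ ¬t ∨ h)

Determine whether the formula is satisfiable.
Yes

Yes, the formula is satisfiable.

One satisfying assignment is: t=False, u=False, b=True, a=False, h=False

Verification: With this assignment, all 25 clauses evaluate to true.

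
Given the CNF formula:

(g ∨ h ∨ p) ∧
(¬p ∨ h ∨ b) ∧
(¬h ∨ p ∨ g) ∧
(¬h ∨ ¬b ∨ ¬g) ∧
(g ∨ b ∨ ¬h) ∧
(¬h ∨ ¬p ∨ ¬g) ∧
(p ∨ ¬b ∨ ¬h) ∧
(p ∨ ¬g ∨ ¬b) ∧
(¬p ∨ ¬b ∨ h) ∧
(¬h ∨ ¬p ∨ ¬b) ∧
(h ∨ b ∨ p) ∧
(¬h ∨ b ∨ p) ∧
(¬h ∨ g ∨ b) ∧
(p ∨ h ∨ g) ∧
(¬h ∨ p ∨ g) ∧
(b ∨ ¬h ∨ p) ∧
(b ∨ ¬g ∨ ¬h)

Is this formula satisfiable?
No

No, the formula is not satisfiable.

No assignment of truth values to the variables can make all 17 clauses true simultaneously.

The formula is UNSAT (unsatisfiable).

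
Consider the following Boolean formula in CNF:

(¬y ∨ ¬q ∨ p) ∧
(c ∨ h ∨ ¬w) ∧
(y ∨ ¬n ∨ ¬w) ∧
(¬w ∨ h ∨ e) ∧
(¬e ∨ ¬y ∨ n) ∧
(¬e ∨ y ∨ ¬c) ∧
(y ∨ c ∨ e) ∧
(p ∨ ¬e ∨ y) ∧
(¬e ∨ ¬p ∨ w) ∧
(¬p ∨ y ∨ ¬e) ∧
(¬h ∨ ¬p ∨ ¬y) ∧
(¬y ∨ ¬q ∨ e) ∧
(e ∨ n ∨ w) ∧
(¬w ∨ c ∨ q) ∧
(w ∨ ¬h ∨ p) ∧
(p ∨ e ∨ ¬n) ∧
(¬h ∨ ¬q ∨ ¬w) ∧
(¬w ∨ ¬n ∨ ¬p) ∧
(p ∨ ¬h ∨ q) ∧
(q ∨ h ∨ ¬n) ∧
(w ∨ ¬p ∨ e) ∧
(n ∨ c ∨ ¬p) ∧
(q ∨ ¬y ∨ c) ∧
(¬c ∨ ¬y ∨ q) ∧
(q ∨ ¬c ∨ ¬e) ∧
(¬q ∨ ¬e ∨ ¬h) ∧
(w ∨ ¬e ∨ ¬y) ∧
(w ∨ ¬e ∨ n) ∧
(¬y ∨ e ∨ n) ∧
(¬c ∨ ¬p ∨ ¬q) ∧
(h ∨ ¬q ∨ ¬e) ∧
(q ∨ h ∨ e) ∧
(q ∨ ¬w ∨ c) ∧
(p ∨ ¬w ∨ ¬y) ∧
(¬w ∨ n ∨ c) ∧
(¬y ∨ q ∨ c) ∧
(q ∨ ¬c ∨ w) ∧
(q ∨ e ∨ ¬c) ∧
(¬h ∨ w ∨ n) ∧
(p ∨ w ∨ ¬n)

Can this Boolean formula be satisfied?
No

No, the formula is not satisfiable.

No assignment of truth values to the variables can make all 40 clauses true simultaneously.

The formula is UNSAT (unsatisfiable).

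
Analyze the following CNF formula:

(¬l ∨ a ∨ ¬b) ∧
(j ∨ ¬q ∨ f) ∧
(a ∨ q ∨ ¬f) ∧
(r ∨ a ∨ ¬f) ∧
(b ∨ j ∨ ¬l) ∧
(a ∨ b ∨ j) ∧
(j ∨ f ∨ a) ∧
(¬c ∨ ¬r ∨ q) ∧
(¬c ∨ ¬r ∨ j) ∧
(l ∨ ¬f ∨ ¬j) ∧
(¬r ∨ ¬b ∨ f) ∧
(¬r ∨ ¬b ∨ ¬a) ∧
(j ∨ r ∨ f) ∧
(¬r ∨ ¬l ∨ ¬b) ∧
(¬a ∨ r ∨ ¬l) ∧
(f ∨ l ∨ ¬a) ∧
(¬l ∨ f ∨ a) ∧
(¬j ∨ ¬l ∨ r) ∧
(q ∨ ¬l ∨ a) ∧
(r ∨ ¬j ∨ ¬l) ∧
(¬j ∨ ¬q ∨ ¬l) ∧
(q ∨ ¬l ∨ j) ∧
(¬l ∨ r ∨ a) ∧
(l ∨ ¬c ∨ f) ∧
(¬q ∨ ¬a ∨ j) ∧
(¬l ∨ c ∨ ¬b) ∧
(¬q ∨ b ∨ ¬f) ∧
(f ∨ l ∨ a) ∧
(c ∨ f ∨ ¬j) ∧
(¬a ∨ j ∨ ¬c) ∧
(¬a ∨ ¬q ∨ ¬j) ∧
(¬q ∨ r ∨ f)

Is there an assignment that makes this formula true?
Yes

Yes, the formula is satisfiable.

One satisfying assignment is: a=True, l=False, c=False, q=False, j=False, b=False, f=True, r=False

Verification: With this assignment, all 32 clauses evaluate to true.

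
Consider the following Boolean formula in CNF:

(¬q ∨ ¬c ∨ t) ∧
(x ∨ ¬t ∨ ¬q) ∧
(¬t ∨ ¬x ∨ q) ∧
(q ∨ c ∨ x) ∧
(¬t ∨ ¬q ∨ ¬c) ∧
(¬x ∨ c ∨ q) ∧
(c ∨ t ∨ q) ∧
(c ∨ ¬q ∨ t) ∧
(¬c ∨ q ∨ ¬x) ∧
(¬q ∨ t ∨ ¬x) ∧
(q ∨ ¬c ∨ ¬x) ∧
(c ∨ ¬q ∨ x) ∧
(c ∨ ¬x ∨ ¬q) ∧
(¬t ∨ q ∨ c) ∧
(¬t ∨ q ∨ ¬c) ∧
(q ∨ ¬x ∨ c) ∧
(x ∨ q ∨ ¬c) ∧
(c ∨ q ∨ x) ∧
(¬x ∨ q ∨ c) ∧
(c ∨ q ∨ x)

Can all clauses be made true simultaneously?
No

No, the formula is not satisfiable.

No assignment of truth values to the variables can make all 20 clauses true simultaneously.

The formula is UNSAT (unsatisfiable).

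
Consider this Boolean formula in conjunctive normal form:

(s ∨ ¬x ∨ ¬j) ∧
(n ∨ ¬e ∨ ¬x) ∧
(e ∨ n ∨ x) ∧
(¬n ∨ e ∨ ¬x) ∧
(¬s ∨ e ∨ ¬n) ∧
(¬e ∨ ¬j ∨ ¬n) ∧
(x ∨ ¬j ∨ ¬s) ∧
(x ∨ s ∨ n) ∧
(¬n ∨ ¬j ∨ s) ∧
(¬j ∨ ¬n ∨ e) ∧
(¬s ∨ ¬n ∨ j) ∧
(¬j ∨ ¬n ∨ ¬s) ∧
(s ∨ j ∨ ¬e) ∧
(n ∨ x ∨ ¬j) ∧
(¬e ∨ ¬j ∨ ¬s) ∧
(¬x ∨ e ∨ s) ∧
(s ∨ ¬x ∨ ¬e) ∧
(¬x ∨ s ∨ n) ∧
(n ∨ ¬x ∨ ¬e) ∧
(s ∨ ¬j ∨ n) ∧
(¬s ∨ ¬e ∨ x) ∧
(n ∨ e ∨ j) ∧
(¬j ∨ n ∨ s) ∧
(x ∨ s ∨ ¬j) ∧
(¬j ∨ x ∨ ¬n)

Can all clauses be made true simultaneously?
Yes

Yes, the formula is satisfiable.

One satisfying assignment is: j=False, n=True, s=False, e=False, x=False

Verification: With this assignment, all 25 clauses evaluate to true.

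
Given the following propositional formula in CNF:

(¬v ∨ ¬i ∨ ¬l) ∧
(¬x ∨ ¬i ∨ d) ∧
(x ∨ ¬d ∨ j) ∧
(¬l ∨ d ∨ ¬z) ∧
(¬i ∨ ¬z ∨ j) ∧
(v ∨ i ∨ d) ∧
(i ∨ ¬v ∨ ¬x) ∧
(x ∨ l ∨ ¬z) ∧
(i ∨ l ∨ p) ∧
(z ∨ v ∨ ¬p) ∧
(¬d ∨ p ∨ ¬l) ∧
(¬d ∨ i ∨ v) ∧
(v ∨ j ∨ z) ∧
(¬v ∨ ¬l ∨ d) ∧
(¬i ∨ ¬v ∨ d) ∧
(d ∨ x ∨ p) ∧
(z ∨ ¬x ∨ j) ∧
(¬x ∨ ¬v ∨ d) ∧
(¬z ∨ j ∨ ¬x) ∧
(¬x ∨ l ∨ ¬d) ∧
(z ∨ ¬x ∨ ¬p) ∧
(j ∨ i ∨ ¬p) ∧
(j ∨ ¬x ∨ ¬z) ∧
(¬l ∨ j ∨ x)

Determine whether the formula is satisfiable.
Yes

Yes, the formula is satisfiable.

One satisfying assignment is: p=False, x=False, l=False, d=True, i=True, v=True, j=True, z=False

Verification: With this assignment, all 24 clauses evaluate to true.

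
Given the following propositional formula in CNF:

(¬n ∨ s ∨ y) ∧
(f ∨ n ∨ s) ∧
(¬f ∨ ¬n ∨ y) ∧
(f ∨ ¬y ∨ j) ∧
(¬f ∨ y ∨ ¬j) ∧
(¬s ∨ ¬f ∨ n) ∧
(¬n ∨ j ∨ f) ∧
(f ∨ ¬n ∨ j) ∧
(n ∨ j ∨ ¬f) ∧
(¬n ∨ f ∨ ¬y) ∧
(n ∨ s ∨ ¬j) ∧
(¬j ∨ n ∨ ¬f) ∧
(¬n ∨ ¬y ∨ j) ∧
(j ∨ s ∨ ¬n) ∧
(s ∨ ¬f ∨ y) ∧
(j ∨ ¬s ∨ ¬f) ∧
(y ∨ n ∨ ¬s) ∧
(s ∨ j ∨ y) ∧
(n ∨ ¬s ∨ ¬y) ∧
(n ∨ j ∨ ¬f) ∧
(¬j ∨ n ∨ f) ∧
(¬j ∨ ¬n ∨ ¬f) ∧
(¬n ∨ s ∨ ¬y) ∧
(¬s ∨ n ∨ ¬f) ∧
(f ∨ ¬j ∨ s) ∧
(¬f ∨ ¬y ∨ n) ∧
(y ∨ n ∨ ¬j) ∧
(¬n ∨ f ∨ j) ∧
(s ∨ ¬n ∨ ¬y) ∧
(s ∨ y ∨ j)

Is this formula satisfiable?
Yes

Yes, the formula is satisfiable.

One satisfying assignment is: f=False, s=True, j=True, y=False, n=True

Verification: With this assignment, all 30 clauses evaluate to true.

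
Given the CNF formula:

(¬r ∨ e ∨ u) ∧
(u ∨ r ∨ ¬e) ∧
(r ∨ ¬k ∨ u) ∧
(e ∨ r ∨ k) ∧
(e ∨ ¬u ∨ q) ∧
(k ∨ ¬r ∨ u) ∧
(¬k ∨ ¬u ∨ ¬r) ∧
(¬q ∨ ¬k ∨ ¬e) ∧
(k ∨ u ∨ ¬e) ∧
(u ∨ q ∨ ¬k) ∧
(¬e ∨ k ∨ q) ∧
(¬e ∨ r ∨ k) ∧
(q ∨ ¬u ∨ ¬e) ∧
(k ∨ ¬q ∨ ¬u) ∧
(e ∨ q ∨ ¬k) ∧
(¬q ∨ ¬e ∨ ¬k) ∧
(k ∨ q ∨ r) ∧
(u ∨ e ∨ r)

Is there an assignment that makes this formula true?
Yes

Yes, the formula is satisfiable.

One satisfying assignment is: e=False, u=True, k=True, q=True, r=False

Verification: With this assignment, all 18 clauses evaluate to true.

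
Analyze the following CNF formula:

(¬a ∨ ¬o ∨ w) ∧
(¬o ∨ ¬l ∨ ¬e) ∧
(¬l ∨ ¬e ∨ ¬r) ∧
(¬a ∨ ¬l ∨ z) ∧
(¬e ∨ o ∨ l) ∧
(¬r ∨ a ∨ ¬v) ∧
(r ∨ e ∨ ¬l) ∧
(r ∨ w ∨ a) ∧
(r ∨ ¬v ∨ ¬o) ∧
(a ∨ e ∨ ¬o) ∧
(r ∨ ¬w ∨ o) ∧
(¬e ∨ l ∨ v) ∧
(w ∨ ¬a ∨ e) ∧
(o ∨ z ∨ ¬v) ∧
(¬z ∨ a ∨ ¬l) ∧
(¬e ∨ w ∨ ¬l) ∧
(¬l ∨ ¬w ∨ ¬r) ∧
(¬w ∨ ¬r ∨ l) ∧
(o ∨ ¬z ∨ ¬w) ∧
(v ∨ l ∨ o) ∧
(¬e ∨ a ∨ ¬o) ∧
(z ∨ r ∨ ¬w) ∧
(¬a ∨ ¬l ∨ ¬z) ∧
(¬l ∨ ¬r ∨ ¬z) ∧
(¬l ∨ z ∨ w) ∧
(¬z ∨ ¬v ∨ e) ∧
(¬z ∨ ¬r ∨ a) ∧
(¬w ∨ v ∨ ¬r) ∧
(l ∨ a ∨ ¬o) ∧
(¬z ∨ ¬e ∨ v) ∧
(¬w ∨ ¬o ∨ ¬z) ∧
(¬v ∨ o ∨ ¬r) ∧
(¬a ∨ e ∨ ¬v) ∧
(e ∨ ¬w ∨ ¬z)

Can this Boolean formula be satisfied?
No

No, the formula is not satisfiable.

No assignment of truth values to the variables can make all 34 clauses true simultaneously.

The formula is UNSAT (unsatisfiable).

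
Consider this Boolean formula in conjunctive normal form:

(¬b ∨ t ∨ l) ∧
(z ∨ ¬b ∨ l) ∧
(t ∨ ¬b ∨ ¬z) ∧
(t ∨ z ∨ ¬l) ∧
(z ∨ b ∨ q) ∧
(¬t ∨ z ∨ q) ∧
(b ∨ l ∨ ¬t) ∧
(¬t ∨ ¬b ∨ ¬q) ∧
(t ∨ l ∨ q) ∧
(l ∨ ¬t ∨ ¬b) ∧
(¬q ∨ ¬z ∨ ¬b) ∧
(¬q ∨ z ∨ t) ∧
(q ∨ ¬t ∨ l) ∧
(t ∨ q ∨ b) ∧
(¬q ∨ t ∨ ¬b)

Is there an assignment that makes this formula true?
Yes

Yes, the formula is satisfiable.

One satisfying assignment is: t=False, b=False, z=True, l=False, q=True

Verification: With this assignment, all 15 clauses evaluate to true.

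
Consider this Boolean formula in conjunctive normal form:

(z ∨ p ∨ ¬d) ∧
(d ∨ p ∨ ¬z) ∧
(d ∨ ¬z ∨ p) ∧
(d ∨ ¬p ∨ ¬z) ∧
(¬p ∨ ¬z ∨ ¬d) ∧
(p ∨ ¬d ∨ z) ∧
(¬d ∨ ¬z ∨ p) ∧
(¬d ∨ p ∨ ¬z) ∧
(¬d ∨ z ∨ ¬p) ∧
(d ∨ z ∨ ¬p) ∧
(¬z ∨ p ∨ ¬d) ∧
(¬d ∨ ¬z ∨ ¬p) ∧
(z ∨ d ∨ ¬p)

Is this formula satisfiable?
Yes

Yes, the formula is satisfiable.

One satisfying assignment is: d=False, z=False, p=False

Verification: With this assignment, all 13 clauses evaluate to true.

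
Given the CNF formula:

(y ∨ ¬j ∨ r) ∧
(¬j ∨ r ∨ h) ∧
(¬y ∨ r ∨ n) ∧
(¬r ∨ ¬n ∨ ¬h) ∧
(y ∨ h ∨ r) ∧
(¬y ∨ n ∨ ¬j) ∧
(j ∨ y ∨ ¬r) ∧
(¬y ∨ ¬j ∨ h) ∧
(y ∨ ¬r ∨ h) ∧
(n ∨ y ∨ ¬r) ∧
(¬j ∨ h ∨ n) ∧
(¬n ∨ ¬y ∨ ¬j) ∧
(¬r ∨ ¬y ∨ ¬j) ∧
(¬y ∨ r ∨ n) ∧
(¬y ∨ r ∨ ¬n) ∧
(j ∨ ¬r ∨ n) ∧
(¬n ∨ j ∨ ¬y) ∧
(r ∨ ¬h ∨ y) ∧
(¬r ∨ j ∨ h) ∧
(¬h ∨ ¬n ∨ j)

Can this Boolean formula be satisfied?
No

No, the formula is not satisfiable.

No assignment of truth values to the variables can make all 20 clauses true simultaneously.

The formula is UNSAT (unsatisfiable).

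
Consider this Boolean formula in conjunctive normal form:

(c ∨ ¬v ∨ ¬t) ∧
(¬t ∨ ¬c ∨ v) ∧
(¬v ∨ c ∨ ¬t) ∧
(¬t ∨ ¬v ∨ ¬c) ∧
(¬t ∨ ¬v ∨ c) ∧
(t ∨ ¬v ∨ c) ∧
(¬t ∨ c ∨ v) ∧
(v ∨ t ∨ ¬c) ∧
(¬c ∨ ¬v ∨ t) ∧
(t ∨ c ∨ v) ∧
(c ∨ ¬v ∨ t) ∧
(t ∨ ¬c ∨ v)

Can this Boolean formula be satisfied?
No

No, the formula is not satisfiable.

No assignment of truth values to the variables can make all 12 clauses true simultaneously.

The formula is UNSAT (unsatisfiable).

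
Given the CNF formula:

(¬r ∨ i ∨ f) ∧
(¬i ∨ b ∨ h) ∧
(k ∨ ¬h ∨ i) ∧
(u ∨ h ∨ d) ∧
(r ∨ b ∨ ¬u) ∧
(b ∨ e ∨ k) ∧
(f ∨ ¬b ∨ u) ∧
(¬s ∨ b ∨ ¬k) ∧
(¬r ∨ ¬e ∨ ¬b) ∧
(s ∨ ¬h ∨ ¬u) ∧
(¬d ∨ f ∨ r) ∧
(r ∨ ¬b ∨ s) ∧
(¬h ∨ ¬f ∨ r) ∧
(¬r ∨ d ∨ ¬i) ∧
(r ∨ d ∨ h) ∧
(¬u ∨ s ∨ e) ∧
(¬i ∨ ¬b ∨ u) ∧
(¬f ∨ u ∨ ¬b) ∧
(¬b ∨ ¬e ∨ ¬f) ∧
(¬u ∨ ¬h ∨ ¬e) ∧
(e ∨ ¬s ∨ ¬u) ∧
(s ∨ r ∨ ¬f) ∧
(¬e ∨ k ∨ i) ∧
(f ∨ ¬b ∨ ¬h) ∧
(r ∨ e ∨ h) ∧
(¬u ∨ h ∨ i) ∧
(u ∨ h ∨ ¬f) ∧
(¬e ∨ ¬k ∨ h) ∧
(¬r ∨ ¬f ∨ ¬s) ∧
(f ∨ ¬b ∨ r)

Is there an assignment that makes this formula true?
Yes

Yes, the formula is satisfiable.

One satisfying assignment is: d=False, u=False, b=False, r=False, k=True, i=True, e=False, s=False, h=True, f=False

Verification: With this assignment, all 30 clauses evaluate to true.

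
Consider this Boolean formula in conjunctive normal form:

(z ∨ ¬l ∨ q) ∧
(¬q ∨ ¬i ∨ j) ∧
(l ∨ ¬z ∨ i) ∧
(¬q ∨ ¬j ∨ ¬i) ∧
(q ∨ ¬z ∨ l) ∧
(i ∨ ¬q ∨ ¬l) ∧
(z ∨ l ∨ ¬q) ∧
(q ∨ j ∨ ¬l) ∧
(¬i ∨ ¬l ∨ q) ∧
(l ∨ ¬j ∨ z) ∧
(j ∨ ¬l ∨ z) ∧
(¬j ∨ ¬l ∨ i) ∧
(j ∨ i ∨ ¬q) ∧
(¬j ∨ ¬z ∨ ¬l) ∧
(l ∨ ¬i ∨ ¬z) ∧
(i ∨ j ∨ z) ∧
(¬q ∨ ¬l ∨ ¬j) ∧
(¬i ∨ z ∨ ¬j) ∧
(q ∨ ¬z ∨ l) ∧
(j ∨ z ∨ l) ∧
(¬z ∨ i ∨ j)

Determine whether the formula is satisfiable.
No

No, the formula is not satisfiable.

No assignment of truth values to the variables can make all 21 clauses true simultaneously.

The formula is UNSAT (unsatisfiable).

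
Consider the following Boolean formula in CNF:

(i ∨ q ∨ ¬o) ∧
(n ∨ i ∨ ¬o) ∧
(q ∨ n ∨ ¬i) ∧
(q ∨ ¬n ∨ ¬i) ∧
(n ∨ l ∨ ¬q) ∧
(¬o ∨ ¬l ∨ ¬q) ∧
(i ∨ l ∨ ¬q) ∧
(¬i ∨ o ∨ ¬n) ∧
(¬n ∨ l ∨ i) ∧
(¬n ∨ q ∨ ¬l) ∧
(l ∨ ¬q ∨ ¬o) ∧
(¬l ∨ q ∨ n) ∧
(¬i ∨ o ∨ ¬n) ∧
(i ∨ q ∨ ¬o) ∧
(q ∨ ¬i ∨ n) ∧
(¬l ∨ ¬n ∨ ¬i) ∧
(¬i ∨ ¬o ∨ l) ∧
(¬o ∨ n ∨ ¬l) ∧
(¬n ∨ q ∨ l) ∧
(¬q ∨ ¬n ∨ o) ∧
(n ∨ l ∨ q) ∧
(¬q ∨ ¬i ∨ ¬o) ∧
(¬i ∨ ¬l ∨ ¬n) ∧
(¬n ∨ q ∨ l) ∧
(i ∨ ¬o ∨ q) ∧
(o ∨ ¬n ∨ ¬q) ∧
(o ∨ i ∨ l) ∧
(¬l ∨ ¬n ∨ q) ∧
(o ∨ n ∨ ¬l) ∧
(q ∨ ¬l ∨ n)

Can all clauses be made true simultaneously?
No

No, the formula is not satisfiable.

No assignment of truth values to the variables can make all 30 clauses true simultaneously.

The formula is UNSAT (unsatisfiable).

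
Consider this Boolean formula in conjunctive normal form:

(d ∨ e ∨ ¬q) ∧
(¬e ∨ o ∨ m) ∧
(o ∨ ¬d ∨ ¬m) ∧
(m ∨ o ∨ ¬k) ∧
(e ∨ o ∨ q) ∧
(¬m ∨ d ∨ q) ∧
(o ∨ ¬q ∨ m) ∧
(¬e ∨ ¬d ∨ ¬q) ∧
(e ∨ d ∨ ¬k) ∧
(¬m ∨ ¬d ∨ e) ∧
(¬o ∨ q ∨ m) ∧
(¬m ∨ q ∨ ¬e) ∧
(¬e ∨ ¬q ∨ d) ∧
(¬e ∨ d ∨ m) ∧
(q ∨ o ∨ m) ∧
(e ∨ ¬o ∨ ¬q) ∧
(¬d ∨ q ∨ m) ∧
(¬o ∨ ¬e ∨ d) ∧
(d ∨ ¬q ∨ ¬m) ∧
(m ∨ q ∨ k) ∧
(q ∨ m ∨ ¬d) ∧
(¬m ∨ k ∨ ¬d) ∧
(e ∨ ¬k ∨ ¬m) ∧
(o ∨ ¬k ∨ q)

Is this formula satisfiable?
No

No, the formula is not satisfiable.

No assignment of truth values to the variables can make all 24 clauses true simultaneously.

The formula is UNSAT (unsatisfiable).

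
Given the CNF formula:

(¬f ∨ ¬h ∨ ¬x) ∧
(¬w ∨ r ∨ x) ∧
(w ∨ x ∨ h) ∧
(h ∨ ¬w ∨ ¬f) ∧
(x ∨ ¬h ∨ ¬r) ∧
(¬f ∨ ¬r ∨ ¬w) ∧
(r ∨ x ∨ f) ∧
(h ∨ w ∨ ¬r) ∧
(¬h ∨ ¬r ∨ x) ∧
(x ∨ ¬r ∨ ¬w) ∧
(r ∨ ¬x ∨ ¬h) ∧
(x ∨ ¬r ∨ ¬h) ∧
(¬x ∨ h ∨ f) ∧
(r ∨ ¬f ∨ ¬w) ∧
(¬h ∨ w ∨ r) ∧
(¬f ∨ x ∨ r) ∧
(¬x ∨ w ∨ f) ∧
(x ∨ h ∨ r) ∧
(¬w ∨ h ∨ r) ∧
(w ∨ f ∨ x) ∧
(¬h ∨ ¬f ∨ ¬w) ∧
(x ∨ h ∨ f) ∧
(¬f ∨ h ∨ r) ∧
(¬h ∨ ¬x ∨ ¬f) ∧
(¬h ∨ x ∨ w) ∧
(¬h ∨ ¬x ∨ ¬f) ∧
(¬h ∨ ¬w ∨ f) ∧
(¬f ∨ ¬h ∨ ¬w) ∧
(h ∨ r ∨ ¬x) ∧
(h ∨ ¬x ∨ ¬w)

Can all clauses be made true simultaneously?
No

No, the formula is not satisfiable.

No assignment of truth values to the variables can make all 30 clauses true simultaneously.

The formula is UNSAT (unsatisfiable).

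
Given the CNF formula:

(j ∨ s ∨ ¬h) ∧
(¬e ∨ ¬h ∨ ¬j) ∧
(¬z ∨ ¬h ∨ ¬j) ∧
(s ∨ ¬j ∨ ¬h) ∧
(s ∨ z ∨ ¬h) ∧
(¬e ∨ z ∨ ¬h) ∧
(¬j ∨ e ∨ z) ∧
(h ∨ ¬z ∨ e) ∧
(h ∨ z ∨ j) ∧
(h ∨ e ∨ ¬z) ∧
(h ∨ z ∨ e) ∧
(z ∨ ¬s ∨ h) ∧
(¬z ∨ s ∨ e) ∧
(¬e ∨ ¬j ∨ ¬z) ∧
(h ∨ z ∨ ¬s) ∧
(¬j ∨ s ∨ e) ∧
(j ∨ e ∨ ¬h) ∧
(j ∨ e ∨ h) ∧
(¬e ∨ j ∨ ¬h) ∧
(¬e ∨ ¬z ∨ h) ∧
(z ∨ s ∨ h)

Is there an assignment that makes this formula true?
No

No, the formula is not satisfiable.

No assignment of truth values to the variables can make all 21 clauses true simultaneously.

The formula is UNSAT (unsatisfiable).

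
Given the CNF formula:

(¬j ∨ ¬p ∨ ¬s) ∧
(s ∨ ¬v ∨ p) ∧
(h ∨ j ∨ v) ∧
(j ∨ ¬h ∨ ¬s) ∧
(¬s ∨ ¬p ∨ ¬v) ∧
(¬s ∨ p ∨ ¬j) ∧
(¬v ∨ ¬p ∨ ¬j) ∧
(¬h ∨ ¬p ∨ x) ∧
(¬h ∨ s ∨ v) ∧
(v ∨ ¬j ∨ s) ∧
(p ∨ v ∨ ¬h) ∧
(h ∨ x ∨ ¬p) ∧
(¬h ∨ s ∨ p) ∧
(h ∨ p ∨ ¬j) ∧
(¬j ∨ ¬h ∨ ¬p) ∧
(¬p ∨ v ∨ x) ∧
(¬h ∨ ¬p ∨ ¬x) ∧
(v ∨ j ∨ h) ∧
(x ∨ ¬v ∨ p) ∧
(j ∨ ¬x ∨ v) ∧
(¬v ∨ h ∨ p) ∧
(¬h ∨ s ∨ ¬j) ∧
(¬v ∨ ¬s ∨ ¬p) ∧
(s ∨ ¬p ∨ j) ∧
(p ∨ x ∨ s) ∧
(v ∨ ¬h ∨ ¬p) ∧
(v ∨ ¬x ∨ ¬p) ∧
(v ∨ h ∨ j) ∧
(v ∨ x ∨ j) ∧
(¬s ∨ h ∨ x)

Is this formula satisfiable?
No

No, the formula is not satisfiable.

No assignment of truth values to the variables can make all 30 clauses true simultaneously.

The formula is UNSAT (unsatisfiable).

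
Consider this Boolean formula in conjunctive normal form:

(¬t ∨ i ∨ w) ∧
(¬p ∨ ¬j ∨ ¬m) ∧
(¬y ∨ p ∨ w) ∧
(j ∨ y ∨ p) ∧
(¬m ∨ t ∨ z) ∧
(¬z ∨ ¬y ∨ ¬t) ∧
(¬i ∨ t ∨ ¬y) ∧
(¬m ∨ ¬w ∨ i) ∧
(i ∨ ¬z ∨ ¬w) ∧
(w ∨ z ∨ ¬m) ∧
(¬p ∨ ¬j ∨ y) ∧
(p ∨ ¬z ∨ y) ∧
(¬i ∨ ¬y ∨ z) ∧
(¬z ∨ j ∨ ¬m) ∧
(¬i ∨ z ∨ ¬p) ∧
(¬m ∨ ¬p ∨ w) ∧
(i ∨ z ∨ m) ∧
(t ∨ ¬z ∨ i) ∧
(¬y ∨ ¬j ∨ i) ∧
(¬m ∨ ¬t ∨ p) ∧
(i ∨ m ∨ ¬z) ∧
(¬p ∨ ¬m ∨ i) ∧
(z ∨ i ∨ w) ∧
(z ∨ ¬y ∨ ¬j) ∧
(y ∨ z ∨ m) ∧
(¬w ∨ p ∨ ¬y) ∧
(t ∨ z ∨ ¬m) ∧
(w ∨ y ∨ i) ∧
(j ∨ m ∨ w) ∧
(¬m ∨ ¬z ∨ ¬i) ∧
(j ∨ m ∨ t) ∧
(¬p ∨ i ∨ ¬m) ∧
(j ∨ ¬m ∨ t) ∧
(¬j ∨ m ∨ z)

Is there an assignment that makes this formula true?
Yes

Yes, the formula is satisfiable.

One satisfying assignment is: p=True, y=False, m=False, z=True, w=True, t=True, j=False, i=True

Verification: With this assignment, all 34 clauses evaluate to true.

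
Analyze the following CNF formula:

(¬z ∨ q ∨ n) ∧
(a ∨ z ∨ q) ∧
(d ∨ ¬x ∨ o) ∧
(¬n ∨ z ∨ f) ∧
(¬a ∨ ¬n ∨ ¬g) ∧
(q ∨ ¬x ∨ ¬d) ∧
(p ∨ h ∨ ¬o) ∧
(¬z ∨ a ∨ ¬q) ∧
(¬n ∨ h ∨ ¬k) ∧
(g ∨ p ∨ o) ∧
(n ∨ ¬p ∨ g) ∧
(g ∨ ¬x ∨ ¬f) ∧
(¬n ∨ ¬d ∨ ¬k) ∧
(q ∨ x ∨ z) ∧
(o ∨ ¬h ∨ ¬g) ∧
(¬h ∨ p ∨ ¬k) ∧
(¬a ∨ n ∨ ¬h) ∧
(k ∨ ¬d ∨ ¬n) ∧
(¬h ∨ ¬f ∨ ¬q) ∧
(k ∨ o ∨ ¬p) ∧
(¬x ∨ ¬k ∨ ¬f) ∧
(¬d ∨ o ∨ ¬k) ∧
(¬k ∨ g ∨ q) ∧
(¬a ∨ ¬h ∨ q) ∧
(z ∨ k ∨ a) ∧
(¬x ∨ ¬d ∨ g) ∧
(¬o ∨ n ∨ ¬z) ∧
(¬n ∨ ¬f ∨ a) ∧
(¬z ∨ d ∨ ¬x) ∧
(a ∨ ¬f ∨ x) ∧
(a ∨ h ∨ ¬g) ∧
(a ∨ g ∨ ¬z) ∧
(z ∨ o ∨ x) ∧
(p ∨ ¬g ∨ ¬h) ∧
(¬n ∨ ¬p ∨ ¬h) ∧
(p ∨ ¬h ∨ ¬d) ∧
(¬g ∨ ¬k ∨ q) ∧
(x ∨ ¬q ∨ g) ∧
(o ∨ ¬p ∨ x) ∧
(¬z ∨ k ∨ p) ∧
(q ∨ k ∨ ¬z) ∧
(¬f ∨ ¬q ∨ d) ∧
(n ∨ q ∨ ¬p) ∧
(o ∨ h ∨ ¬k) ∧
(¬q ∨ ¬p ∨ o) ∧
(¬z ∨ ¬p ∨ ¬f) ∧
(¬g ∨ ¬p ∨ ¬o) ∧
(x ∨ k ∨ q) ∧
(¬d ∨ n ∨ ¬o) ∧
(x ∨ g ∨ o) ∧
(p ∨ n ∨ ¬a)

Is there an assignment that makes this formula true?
No

No, the formula is not satisfiable.

No assignment of truth values to the variables can make all 51 clauses true simultaneously.

The formula is UNSAT (unsatisfiable).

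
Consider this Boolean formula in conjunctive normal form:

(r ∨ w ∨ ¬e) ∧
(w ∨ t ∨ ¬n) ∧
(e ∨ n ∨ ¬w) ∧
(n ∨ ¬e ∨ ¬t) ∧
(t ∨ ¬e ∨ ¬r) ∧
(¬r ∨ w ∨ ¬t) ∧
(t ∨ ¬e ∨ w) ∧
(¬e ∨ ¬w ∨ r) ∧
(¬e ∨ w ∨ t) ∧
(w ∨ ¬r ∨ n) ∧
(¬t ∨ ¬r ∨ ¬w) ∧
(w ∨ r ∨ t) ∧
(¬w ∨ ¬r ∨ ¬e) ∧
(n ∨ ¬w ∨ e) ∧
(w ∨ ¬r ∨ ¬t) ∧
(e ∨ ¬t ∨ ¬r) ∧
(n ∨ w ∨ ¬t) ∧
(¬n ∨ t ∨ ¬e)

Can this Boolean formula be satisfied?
Yes

Yes, the formula is satisfiable.

One satisfying assignment is: t=False, w=True, r=False, e=False, n=True

Verification: With this assignment, all 18 clauses evaluate to true.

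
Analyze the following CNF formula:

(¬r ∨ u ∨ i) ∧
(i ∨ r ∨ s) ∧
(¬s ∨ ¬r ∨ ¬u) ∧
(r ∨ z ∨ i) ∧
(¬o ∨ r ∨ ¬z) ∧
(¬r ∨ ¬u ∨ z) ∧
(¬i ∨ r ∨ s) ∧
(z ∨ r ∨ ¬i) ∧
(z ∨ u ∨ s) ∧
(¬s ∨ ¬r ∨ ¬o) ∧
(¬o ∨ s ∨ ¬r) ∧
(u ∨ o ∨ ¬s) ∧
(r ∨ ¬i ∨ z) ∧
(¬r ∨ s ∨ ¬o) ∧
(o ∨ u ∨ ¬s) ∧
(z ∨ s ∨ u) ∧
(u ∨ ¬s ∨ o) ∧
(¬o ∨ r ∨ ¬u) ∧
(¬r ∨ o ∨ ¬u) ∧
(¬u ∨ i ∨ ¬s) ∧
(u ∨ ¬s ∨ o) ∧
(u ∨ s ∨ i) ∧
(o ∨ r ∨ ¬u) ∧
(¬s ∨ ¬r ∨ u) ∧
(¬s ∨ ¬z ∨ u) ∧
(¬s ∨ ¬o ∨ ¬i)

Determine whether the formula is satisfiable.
Yes

Yes, the formula is satisfiable.

One satisfying assignment is: s=False, i=True, o=False, r=True, z=True, u=False

Verification: With this assignment, all 26 clauses evaluate to true.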